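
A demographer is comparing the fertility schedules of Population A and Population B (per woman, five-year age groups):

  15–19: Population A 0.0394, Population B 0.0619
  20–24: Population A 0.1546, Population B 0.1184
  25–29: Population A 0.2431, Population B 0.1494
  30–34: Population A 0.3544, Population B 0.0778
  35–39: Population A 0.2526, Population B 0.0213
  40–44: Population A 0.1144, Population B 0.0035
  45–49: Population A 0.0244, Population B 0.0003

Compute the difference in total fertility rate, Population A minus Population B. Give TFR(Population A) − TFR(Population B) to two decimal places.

Population A:
  Sum of ASFRs = 0.0394 + 0.1546 + 0.2431 + 0.3544 + 0.2526 + 0.1144 + 0.0244 = 1.1829
  TFR = 5 × 1.1829 = 5.9145
Population B:
  Sum of ASFRs = 0.0619 + 0.1184 + 0.1494 + 0.0778 + 0.0213 + 0.0035 + 0.0003 = 0.4326
  TFR = 5 × 0.4326 = 2.163
Difference = 5.9145 − 2.163 = 3.7515

3.75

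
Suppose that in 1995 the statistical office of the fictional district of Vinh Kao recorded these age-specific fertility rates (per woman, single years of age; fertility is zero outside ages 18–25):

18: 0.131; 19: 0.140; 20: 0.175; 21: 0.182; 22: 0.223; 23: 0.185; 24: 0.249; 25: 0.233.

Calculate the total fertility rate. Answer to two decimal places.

1.52

Sum of ASFRs = 0.131 + 0.140 + 0.175 + 0.182 + 0.223 + 0.185 + 0.249 + 0.233 = 1.518
TFR = 1.518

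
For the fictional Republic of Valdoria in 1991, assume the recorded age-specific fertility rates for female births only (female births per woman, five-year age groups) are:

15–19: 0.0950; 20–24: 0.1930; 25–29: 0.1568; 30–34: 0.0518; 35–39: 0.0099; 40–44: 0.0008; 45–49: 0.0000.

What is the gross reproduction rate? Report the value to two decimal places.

2.54

Sum of female ASFRs = 0.0950 + 0.1930 + 0.1568 + 0.0518 + 0.0099 + 0.0008 + 0.0000 = 0.5073
GRR = 5 × 0.5073 = 2.5365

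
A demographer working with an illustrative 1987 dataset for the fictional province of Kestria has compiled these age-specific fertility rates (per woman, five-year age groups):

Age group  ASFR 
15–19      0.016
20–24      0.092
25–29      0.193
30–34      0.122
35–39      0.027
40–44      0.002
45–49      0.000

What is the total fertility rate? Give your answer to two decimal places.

2.26

Sum of ASFRs = 0.016 + 0.092 + 0.193 + 0.122 + 0.027 + 0.002 + 0.000 = 0.452
TFR = 5 × 0.452 = 2.26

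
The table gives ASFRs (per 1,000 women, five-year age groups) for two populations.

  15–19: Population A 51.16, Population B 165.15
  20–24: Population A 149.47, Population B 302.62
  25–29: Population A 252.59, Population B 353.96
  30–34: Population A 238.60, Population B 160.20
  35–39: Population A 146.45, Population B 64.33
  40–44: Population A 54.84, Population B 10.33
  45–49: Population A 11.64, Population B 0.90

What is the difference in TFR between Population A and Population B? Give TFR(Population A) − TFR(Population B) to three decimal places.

-0.764

Population A:
  Sum of ASFRs = 51.16 + 149.47 + 252.59 + 238.60 + 146.45 + 54.84 + 11.64 = 904.75
  TFR = 5 × 904.75 / 1000 = 4.52375
Population B:
  Sum of ASFRs = 165.15 + 302.62 + 353.96 + 160.20 + 64.33 + 10.33 + 0.90 = 1057.49
  TFR = 5 × 1057.49 / 1000 = 5.28745
Difference = 4.52375 − 5.28745 = -0.7637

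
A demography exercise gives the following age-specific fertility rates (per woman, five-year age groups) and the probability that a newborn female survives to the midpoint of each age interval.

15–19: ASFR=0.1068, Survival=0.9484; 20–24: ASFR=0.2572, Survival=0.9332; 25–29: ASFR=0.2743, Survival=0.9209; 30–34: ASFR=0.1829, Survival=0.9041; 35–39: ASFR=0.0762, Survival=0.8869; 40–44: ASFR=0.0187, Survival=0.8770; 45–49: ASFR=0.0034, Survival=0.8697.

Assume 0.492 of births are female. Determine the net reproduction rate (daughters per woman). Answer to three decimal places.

2.082

Proportion female at birth = 0.492.
Weighting each age-specific rate by interval width and survival:
  15–19: 5 × 0.1068 × 0.9484 = 0.50645
  20–24: 5 × 0.2572 × 0.9332 = 1.20010
  25–29: 5 × 0.2743 × 0.9209 = 1.26301
  30–34: 5 × 0.1829 × 0.9041 = 0.82680
  35–39: 5 × 0.0762 × 0.8869 = 0.33791
  40–44: 5 × 0.0187 × 0.8770 = 0.08200
  45–49: 5 × 0.0034 × 0.8697 = 0.01478
Sum = 4.23105
NRR = 0.492 × 4.23105 = 2.08168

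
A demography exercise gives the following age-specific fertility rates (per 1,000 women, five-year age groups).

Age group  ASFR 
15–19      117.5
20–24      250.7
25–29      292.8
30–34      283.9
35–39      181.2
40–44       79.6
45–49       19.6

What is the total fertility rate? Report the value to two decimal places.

Sum of ASFRs = 117.5 + 250.7 + 292.8 + 283.9 + 181.2 + 79.6 + 19.6 = 1225.3
TFR = 5 × 1225.3 / 1000 = 6.1265

6.13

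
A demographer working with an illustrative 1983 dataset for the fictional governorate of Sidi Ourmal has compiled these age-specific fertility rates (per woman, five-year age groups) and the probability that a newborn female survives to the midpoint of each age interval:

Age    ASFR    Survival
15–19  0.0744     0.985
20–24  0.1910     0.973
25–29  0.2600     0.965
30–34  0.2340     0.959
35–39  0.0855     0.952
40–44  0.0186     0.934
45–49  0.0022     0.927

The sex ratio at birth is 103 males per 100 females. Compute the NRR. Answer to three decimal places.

Proportion female at birth = 100 / (100 + 103) = 0.49261.
Survival-weighted fertility by age (5·fₓ·Sₓ):
  15–19: 5 × 0.0744 × 0.985 = 0.36642
  20–24: 5 × 0.1910 × 0.973 = 0.92922
  25–29: 5 × 0.2600 × 0.965 = 1.25450
  30–34: 5 × 0.2340 × 0.959 = 1.12203
  35–39: 5 × 0.0855 × 0.952 = 0.40698
  40–44: 5 × 0.0186 × 0.934 = 0.08686
  45–49: 5 × 0.0022 × 0.927 = 0.01020
Sum = 4.17621
NRR = 0.49261 × 4.17621 = 2.05724
An NRR exceeding 1 indicates intrinsic growth under these rates.

2.057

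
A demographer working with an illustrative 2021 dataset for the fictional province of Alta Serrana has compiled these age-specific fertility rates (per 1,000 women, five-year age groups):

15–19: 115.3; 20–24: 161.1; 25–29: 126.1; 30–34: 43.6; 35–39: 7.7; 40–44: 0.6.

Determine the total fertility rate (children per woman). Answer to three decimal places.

2.272

Sum of ASFRs = 115.3 + 161.1 + 126.1 + 43.6 + 7.7 + 0.6 = 454.4
TFR = 5 × 454.4 / 1000 = 2.272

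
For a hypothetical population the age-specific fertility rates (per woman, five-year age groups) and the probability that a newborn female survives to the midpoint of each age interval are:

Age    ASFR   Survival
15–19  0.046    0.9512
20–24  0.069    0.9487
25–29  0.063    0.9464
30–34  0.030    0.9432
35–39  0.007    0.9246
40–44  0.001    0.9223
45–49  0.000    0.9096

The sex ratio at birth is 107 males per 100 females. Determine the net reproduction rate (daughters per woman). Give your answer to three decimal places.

Proportion female at birth = 100 / (100 + 107) = 0.48309.
Per-age-group product (5 × ASFR × survival probability):
  15–19: 5 × 0.046 × 0.9512 = 0.21878
  20–24: 5 × 0.069 × 0.9487 = 0.32730
  25–29: 5 × 0.063 × 0.9464 = 0.29812
  30–34: 5 × 0.030 × 0.9432 = 0.14148
  35–39: 5 × 0.007 × 0.9246 = 0.03236
  40–44: 5 × 0.001 × 0.9223 = 0.00461
  45–49: 5 × 0.000 × 0.9096 = 0.00000
Sum = 1.02265
NRR = 0.48309 × 1.02265 = 0.49403

0.494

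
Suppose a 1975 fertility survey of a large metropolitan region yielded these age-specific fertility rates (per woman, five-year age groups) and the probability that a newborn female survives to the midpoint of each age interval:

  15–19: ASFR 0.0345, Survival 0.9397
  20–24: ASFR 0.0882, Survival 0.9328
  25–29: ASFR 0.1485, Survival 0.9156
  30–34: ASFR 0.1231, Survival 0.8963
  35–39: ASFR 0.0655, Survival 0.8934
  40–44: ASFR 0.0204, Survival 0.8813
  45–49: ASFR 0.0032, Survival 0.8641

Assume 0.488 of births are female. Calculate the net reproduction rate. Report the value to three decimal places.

1.074

Proportion female at birth = 0.488.
Each age group contributes 5 × ASFR × survival:
  15–19: 5 × 0.0345 × 0.9397 = 0.16210
  20–24: 5 × 0.0882 × 0.9328 = 0.41136
  25–29: 5 × 0.1485 × 0.9156 = 0.67983
  30–34: 5 × 0.1231 × 0.8963 = 0.55167
  35–39: 5 × 0.0655 × 0.8934 = 0.29259
  40–44: 5 × 0.0204 × 0.8813 = 0.08989
  45–49: 5 × 0.0032 × 0.8641 = 0.01383
Sum = 2.20127
NRR = 0.488 × 2.20127 = 1.07422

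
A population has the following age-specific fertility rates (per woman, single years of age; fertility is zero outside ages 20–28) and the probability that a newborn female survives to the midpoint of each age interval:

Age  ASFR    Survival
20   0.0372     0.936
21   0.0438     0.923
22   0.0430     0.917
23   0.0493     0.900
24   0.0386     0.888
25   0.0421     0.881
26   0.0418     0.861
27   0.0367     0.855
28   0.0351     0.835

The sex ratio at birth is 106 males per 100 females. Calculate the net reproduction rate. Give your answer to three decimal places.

Proportion female at birth = 100 / (100 + 106) = 0.48544.
Per-age-group product (1 × ASFR × survival probability):
  20: 1 × 0.0372 × 0.936 = 0.03482
  21: 1 × 0.0438 × 0.923 = 0.04043
  22: 1 × 0.0430 × 0.917 = 0.03943
  23: 1 × 0.0493 × 0.900 = 0.04437
  24: 1 × 0.0386 × 0.888 = 0.03428
  25: 1 × 0.0421 × 0.881 = 0.03709
  26: 1 × 0.0418 × 0.861 = 0.03599
  27: 1 × 0.0367 × 0.855 = 0.03138
  28: 1 × 0.0351 × 0.835 = 0.02931
Sum = 0.32710
NRR = 0.48544 × 0.32710 = 0.15879
An NRR under 1 implies long-run decline under these rates.

0.159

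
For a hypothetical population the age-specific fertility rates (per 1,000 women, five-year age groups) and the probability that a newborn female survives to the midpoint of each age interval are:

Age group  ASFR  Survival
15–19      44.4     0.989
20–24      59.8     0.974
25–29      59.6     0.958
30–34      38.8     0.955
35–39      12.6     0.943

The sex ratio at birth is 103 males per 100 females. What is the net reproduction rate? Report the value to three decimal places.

Proportion female at birth = 100 / (100 + 103) = 0.49261.
Each age group contributes 5 × ASFR × survival:
  15–19: 5 × 44.4/1000 × 0.989 = 0.21956
  20–24: 5 × 59.8/1000 × 0.974 = 0.29123
  25–29: 5 × 59.6/1000 × 0.958 = 0.28548
  30–34: 5 × 38.8/1000 × 0.955 = 0.18527
  35–39: 5 × 12.6/1000 × 0.943 = 0.05941
Sum = 1.04095
NRR = 0.49261 × 1.04095 = 0.51278
An NRR under 1 implies long-run decline under these rates.

0.513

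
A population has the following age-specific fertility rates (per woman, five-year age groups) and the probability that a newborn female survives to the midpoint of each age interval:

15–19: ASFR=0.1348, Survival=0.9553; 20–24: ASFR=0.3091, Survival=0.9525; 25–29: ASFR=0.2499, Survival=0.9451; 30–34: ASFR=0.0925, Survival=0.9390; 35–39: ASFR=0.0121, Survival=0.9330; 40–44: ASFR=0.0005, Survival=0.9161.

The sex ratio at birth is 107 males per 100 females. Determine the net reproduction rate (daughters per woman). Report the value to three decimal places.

1.831

Proportion female at birth = 100 / (100 + 107) = 0.48309.
Each age group contributes 5 × ASFR × survival:
  15–19: 5 × 0.1348 × 0.9553 = 0.64387
  20–24: 5 × 0.3091 × 0.9525 = 1.47209
  25–29: 5 × 0.2499 × 0.9451 = 1.18090
  30–34: 5 × 0.0925 × 0.9390 = 0.43429
  35–39: 5 × 0.0121 × 0.9330 = 0.05645
  40–44: 5 × 0.0005 × 0.9161 = 0.00229
Sum = 3.78989
NRR = 0.48309 × 3.78989 = 1.83086
NRR > 1, so each generation more than replaces itself.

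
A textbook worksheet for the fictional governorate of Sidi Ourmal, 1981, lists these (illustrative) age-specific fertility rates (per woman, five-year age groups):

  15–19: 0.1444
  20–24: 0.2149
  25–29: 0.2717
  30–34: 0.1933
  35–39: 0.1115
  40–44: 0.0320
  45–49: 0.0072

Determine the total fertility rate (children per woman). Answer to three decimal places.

Sum of ASFRs = 0.1444 + 0.2149 + 0.2717 + 0.1933 + 0.1115 + 0.0320 + 0.0072 = 0.9750
TFR = 5 × 0.9750 = 4.875

4.875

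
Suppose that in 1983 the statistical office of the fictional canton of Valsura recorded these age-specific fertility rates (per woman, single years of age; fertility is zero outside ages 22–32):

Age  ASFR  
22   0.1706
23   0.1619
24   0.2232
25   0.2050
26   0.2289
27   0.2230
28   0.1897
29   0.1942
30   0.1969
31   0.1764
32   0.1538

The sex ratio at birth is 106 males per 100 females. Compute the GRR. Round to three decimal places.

1.031

Proportion female at birth = 100 / (100 + 106) = 0.48544.
Sum of ASFRs = 0.1706 + 0.1619 + 0.2232 + 0.2050 + 0.2289 + 0.2230 + 0.1897 + 0.1942 + 0.1969 + 0.1764 + 0.1538 = 2.1236
TFR = 2.1236
GRR = 0.48544 × 2.1236 = 1.03088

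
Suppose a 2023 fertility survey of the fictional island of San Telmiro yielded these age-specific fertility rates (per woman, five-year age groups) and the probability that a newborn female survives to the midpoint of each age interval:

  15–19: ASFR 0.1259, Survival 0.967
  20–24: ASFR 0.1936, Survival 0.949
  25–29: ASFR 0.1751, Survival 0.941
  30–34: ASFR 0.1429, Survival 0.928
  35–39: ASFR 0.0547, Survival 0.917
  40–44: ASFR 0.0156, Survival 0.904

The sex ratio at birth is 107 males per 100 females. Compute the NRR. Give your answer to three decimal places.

Proportion female at birth = 100 / (100 + 107) = 0.48309.
Weighting each age-specific rate by interval width and survival:
  15–19: 5 × 0.1259 × 0.967 = 0.60873
  20–24: 5 × 0.1936 × 0.949 = 0.91863
  25–29: 5 × 0.1751 × 0.941 = 0.82385
  30–34: 5 × 0.1429 × 0.928 = 0.66306
  35–39: 5 × 0.0547 × 0.917 = 0.25080
  40–44: 5 × 0.0156 × 0.904 = 0.07051
Sum = 3.33558
NRR = 0.48309 × 3.33558 = 1.61139

1.611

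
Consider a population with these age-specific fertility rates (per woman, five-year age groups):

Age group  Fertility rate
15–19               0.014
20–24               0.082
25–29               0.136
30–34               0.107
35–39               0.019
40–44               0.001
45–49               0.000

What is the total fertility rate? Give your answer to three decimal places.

Sum of ASFRs = 0.014 + 0.082 + 0.136 + 0.107 + 0.019 + 0.001 + 0.000 = 0.359
TFR = 5 × 0.359 = 1.795

1.795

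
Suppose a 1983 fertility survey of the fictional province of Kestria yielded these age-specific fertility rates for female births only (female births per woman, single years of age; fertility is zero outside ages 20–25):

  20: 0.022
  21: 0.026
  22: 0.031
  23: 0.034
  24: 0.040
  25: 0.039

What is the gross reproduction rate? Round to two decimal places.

0.19

Sum of female ASFRs = 0.022 + 0.026 + 0.031 + 0.034 + 0.040 + 0.039 = 0.192
GRR = 0.192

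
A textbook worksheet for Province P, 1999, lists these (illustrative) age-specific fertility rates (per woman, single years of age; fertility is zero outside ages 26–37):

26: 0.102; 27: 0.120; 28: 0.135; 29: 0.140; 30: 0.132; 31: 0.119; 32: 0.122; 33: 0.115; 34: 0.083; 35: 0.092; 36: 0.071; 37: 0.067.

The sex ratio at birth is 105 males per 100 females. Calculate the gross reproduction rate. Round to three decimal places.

0.633

Proportion female at birth = 100 / (100 + 105) = 0.48780.
Sum of ASFRs = 0.102 + 0.120 + 0.135 + 0.140 + 0.132 + 0.119 + 0.122 + 0.115 + 0.083 + 0.092 + 0.071 + 0.067 = 1.298
TFR = 1.298
GRR = 0.48780 × 1.298 = 0.63316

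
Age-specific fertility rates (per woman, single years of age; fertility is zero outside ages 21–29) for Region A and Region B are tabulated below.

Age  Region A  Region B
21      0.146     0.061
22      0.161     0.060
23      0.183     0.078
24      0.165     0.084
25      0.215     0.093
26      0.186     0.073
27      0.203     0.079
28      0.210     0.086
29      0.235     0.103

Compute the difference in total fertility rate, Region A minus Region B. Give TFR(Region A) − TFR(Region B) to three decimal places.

Region A:
  Sum of ASFRs = 0.146 + 0.161 + 0.183 + 0.165 + 0.215 + 0.186 + 0.203 + 0.210 + 0.235 = 1.704
  TFR = 1.704
Region B:
  Sum of ASFRs = 0.061 + 0.060 + 0.078 + 0.084 + 0.093 + 0.073 + 0.079 + 0.086 + 0.103 = 0.717
  TFR = 0.717
Difference = 1.704 − 0.717 = 0.987

0.987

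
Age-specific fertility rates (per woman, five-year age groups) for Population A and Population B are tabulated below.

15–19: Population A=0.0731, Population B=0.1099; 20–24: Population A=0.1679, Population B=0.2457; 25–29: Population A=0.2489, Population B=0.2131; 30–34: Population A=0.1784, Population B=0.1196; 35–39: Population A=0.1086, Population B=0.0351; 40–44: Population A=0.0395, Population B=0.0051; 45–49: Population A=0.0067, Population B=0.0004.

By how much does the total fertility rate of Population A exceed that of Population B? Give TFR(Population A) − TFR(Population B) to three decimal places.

Population A:
  Sum of ASFRs = 0.0731 + 0.1679 + 0.2489 + 0.1784 + 0.1086 + 0.0395 + 0.0067 = 0.8231
  TFR = 5 × 0.8231 = 4.1155
Population B:
  Sum of ASFRs = 0.1099 + 0.2457 + 0.2131 + 0.1196 + 0.0351 + 0.0051 + 0.0004 = 0.7289
  TFR = 5 × 0.7289 = 3.6445
Difference = 4.1155 − 3.6445 = 0.471

0.471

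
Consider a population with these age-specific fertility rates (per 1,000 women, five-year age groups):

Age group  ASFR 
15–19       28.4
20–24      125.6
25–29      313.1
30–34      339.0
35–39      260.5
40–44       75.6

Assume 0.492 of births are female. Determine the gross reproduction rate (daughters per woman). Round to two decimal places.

2.81

Proportion female at birth = 0.492.
Sum of ASFRs = 28.4 + 125.6 + 313.1 + 339.0 + 260.5 + 75.6 = 1142.2
TFR = 5 × 1142.2 / 1000 = 5.711
GRR = 0.492 × 5.711 = 2.80981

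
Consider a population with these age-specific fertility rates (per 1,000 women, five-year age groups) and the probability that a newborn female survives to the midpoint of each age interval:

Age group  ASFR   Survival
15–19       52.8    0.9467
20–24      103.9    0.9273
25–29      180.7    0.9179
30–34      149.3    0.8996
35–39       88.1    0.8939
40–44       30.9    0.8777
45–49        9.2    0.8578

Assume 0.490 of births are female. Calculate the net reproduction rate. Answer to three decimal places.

1.373

Proportion female at birth = 0.490.
Weighting each age-specific rate by interval width and survival:
  15–19: 5 × 52.8/1000 × 0.9467 = 0.24993
  20–24: 5 × 103.9/1000 × 0.9273 = 0.48173
  25–29: 5 × 180.7/1000 × 0.9179 = 0.82932
  30–34: 5 × 149.3/1000 × 0.8996 = 0.67155
  35–39: 5 × 88.1/1000 × 0.8939 = 0.39376
  40–44: 5 × 30.9/1000 × 0.8777 = 0.13560
  45–49: 5 × 9.2/1000 × 0.8578 = 0.03946
Sum = 2.80135
NRR = 0.490 × 2.80135 = 1.37266
With NRR above 1 the population is above replacement fertility.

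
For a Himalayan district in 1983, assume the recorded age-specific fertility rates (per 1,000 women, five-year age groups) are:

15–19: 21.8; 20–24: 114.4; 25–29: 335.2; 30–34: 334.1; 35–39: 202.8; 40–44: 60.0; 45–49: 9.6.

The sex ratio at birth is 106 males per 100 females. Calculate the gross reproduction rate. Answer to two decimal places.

Proportion female at birth = 100 / (100 + 106) = 0.48544.
Sum of ASFRs = 21.8 + 114.4 + 335.2 + 334.1 + 202.8 + 60.0 + 9.6 = 1077.9
TFR = 5 × 1077.9 / 1000 = 5.3895
GRR = 0.48544 × 5.3895 = 2.61628

2.62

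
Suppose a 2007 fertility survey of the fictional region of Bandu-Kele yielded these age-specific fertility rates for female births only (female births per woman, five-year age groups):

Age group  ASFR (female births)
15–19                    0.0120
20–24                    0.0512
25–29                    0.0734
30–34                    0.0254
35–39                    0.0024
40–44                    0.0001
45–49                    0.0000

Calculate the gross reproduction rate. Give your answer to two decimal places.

0.82

Sum of female ASFRs = 0.0120 + 0.0512 + 0.0734 + 0.0254 + 0.0024 + 0.0001 + 0.0000 = 0.1645
GRR = 5 × 0.1645 = 0.8225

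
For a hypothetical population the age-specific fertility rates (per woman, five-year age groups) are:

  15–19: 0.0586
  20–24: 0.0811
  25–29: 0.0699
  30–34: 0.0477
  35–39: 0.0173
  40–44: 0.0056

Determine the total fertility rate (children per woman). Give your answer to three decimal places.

1.401

Sum of ASFRs = 0.0586 + 0.0811 + 0.0699 + 0.0477 + 0.0173 + 0.0056 = 0.2802
TFR = 5 × 0.2802 = 1.401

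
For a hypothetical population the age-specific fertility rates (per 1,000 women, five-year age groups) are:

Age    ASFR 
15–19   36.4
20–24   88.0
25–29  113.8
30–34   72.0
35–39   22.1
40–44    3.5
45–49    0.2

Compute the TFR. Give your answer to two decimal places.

1.68

Sum of ASFRs = 36.4 + 88.0 + 113.8 + 72.0 + 22.1 + 3.5 + 0.2 = 336.0
TFR = 5 × 336.0 / 1000 = 1.68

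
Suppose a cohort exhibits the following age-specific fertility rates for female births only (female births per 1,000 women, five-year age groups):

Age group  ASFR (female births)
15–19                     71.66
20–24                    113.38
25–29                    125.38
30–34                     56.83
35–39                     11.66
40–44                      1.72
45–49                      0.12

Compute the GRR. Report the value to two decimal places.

Sum of female ASFRs = 71.66 + 113.38 + 125.38 + 56.83 + 11.66 + 1.72 + 0.12 = 380.75
GRR = 5 × 380.75 / 1000 = 1.90375

1.90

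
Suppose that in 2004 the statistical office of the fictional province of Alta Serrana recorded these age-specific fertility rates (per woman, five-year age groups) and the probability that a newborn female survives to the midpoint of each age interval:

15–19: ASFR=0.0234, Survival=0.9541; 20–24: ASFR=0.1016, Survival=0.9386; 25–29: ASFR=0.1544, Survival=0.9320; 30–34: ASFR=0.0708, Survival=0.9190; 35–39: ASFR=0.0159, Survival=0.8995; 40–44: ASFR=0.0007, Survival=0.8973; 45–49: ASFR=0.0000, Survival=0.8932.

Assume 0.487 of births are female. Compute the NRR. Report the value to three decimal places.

Proportion female at birth = 0.487.
Weighting each age-specific rate by interval width and survival:
  15–19: 5 × 0.0234 × 0.9541 = 0.11163
  20–24: 5 × 0.1016 × 0.9386 = 0.47681
  25–29: 5 × 0.1544 × 0.9320 = 0.71950
  30–34: 5 × 0.0708 × 0.9190 = 0.32533
  35–39: 5 × 0.0159 × 0.8995 = 0.07151
  40–44: 5 × 0.0007 × 0.8973 = 0.00314
  45–49: 5 × 0.0000 × 0.8932 = 0.00000
Sum = 1.70792
NRR = 0.487 × 1.70792 = 0.83176
An NRR under 1 implies long-run decline under these rates.

0.832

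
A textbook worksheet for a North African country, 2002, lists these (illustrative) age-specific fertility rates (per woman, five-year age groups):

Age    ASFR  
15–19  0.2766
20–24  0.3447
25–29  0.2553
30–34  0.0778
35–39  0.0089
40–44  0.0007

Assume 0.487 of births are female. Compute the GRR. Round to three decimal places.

Proportion female at birth = 0.487.
Sum of ASFRs = 0.2766 + 0.3447 + 0.2553 + 0.0778 + 0.0089 + 0.0007 = 0.9640
TFR = 5 × 0.9640 = 4.82
GRR = 0.487 × 4.82 = 2.34734

2.347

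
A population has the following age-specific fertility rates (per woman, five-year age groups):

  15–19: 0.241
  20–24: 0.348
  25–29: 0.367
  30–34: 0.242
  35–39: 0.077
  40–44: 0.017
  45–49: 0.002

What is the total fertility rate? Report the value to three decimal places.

Sum of ASFRs = 0.241 + 0.348 + 0.367 + 0.242 + 0.077 + 0.017 + 0.002 = 1.294
TFR = 5 × 1.294 = 6.47

6.470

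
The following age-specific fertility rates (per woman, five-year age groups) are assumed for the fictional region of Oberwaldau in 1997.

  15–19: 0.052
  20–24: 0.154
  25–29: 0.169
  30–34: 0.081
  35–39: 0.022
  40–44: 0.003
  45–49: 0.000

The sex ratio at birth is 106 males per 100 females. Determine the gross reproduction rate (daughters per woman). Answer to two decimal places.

Proportion female at birth = 100 / (100 + 106) = 0.48544.
Sum of ASFRs = 0.052 + 0.154 + 0.169 + 0.081 + 0.022 + 0.003 + 0.000 = 0.481
TFR = 5 × 0.481 = 2.405
GRR = 0.48544 × 2.405 = 1.16748

1.17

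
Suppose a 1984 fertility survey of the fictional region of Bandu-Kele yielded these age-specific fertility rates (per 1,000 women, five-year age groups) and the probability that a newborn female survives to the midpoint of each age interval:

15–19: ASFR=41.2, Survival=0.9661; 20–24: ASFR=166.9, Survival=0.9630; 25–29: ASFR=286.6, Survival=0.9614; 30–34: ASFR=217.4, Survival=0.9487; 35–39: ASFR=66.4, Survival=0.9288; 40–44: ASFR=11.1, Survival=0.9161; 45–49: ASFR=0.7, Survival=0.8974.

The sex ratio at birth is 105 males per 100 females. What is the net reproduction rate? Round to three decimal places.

Proportion female at birth = 100 / (100 + 105) = 0.48780.
Survival-weighted fertility by age (5·fₓ·Sₓ):
  15–19: 5 × 41.2/1000 × 0.9661 = 0.19902
  20–24: 5 × 166.9/1000 × 0.9630 = 0.80362
  25–29: 5 × 286.6/1000 × 0.9614 = 1.37769
  30–34: 5 × 217.4/1000 × 0.9487 = 1.03124
  35–39: 5 × 66.4/1000 × 0.9288 = 0.30836
  40–44: 5 × 11.1/1000 × 0.9161 = 0.05084
  45–49: 5 × 0.7/1000 × 0.8974 = 0.00314
Sum = 3.77391
NRR = 0.48780 × 3.77391 = 1.84091

1.841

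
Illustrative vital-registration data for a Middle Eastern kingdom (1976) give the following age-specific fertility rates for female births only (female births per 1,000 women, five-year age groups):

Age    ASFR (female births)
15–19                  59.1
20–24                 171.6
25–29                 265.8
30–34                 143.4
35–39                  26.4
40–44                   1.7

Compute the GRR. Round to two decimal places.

Sum of female ASFRs = 59.1 + 171.6 + 265.8 + 143.4 + 26.4 + 1.7 = 668.0
GRR = 5 × 668.0 / 1000 = 3.34

3.34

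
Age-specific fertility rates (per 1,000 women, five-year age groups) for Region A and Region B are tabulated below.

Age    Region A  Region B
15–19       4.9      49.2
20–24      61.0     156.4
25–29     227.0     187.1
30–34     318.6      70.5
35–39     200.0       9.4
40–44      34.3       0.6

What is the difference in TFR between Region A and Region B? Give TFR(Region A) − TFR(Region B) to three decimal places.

Region A:
  Sum of ASFRs = 4.9 + 61.0 + 227.0 + 318.6 + 200.0 + 34.3 = 845.8
  TFR = 5 × 845.8 / 1000 = 4.229
Region B:
  Sum of ASFRs = 49.2 + 156.4 + 187.1 + 70.5 + 9.4 + 0.6 = 473.2
  TFR = 5 × 473.2 / 1000 = 2.366
Difference = 4.229 − 2.366 = 1.863

1.863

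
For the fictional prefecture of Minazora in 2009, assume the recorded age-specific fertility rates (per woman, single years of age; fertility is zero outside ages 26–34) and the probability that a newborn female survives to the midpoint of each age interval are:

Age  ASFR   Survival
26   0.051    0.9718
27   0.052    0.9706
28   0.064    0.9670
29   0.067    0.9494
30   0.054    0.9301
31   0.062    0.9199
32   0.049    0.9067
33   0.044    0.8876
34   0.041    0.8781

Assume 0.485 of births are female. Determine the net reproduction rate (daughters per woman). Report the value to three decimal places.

Proportion female at birth = 0.485.
Survival-weighted fertility by age (1·fₓ·Sₓ):
  26: 1 × 0.051 × 0.9718 = 0.04956
  27: 1 × 0.052 × 0.9706 = 0.05047
  28: 1 × 0.064 × 0.9670 = 0.06189
  29: 1 × 0.067 × 0.9494 = 0.06361
  30: 1 × 0.054 × 0.9301 = 0.05023
  31: 1 × 0.062 × 0.9199 = 0.05703
  32: 1 × 0.049 × 0.9067 = 0.04443
  33: 1 × 0.044 × 0.8876 = 0.03905
  34: 1 × 0.041 × 0.8781 = 0.03600
Sum = 0.45227
NRR = 0.485 × 0.45227 = 0.21935
An NRR under 1 implies long-run decline under these rates.

0.219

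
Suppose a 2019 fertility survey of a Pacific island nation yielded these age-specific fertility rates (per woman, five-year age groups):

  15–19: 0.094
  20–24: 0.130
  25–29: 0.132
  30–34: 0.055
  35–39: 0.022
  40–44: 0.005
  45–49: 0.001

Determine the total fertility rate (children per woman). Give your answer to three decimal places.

2.195

Sum of ASFRs = 0.094 + 0.130 + 0.132 + 0.055 + 0.022 + 0.005 + 0.001 = 0.439
TFR = 5 × 0.439 = 2.195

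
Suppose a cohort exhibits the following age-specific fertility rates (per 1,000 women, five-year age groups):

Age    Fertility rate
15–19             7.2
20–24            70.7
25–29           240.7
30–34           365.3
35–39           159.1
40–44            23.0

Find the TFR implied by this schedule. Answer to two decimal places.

4.33

Sum of ASFRs = 7.2 + 70.7 + 240.7 + 365.3 + 159.1 + 23.0 = 866.0
TFR = 5 × 866.0 / 1000 = 4.33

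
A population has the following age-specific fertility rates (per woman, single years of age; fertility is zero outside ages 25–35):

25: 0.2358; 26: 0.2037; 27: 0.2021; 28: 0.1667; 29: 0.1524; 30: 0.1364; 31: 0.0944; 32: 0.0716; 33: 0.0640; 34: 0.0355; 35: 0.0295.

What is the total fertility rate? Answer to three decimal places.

Sum of ASFRs = 0.2358 + 0.2037 + 0.2021 + 0.1667 + 0.1524 + 0.1364 + 0.0944 + 0.0716 + 0.0640 + 0.0355 + 0.0295 = 1.3921
TFR = 1.3921

1.392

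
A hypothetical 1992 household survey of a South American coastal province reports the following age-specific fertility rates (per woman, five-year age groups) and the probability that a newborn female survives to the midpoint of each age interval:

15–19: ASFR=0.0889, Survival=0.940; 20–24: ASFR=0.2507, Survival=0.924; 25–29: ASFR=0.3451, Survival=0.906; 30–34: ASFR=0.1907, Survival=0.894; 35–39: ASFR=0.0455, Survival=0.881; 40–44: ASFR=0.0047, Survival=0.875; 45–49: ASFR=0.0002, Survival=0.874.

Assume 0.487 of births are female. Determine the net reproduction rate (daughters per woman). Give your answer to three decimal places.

Proportion female at birth = 0.487.
Survival-weighted fertility by age (5·fₓ·Sₓ):
  15–19: 5 × 0.0889 × 0.940 = 0.41783
  20–24: 5 × 0.2507 × 0.924 = 1.15823
  25–29: 5 × 0.3451 × 0.906 = 1.56330
  30–34: 5 × 0.1907 × 0.894 = 0.85243
  35–39: 5 × 0.0455 × 0.881 = 0.20043
  40–44: 5 × 0.0047 × 0.875 = 0.02056
  45–49: 5 × 0.0002 × 0.874 = 0.00087
Sum = 4.21365
NRR = 0.487 × 4.21365 = 2.05205
With NRR above 1 the population is above replacement fertility.

2.052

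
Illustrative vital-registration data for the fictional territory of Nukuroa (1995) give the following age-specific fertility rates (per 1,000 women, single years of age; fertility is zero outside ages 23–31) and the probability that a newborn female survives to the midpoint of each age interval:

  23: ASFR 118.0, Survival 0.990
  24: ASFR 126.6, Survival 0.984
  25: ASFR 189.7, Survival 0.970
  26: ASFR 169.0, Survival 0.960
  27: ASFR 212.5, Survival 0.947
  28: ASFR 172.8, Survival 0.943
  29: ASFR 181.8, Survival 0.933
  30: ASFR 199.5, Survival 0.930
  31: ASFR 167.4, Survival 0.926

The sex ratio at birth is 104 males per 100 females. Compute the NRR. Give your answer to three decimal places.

0.717

Proportion female at birth = 100 / (100 + 104) = 0.49020.
Survival-weighted fertility by age (1·fₓ·Sₓ):
  23: 1 × 118.0/1000 × 0.990 = 0.11682
  24: 1 × 126.6/1000 × 0.984 = 0.12457
  25: 1 × 189.7/1000 × 0.970 = 0.18401
  26: 1 × 169.0/1000 × 0.960 = 0.16224
  27: 1 × 212.5/1000 × 0.947 = 0.20124
  28: 1 × 172.8/1000 × 0.943 = 0.16295
  29: 1 × 181.8/1000 × 0.933 = 0.16962
  30: 1 × 199.5/1000 × 0.930 = 0.18554
  31: 1 × 167.4/1000 × 0.926 = 0.15501
Sum = 1.46200
NRR = 0.49020 × 1.46200 = 0.71667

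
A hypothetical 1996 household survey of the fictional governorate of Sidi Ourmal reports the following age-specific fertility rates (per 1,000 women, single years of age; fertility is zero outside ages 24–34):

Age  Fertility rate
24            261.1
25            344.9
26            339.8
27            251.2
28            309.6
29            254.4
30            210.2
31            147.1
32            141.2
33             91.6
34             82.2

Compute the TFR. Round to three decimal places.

Sum of ASFRs = 261.1 + 344.9 + 339.8 + 251.2 + 309.6 + 254.4 + 210.2 + 147.1 + 141.2 + 91.6 + 82.2 = 2433.3
TFR = 2433.3 / 1000 = 2.4333

2.433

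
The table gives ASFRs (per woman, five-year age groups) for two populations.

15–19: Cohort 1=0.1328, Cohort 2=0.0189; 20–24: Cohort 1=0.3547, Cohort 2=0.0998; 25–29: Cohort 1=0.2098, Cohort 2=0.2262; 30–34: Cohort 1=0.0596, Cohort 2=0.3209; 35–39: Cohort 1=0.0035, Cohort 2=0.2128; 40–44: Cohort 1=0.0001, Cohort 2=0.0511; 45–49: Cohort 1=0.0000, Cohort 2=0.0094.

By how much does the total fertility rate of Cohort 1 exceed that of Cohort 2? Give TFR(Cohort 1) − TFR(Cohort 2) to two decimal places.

Cohort 1:
  Sum of ASFRs = 0.1328 + 0.3547 + 0.2098 + 0.0596 + 0.0035 + 0.0001 + 0.0000 = 0.7605
  TFR = 5 × 0.7605 = 3.8025
Cohort 2:
  Sum of ASFRs = 0.0189 + 0.0998 + 0.2262 + 0.3209 + 0.2128 + 0.0511 + 0.0094 = 0.9391
  TFR = 5 × 0.9391 = 4.6955
Difference = 3.8025 − 4.6955 = -0.893

-0.89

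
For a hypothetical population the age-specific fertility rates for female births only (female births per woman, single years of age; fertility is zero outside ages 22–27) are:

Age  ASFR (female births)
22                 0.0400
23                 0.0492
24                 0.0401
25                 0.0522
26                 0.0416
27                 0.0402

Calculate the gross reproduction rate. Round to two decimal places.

0.26

Sum of female ASFRs = 0.0400 + 0.0492 + 0.0401 + 0.0522 + 0.0416 + 0.0402 = 0.2633
GRR = 0.2633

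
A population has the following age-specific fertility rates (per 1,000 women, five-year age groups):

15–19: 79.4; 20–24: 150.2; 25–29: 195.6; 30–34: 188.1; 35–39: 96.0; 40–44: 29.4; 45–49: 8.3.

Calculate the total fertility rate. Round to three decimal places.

3.735

Sum of ASFRs = 79.4 + 150.2 + 195.6 + 188.1 + 96.0 + 29.4 + 8.3 = 747.0
TFR = 5 × 747.0 / 1000 = 3.735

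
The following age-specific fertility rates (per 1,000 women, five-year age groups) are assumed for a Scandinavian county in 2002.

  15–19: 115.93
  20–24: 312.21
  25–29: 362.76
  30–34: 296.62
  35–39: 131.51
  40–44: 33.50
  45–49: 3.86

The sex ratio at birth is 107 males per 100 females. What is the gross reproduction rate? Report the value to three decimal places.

Proportion female at birth = 100 / (100 + 107) = 0.48309.
Sum of ASFRs = 115.93 + 312.21 + 362.76 + 296.62 + 131.51 + 33.50 + 3.86 = 1256.39
TFR = 5 × 1256.39 / 1000 = 6.28195
GRR = 0.48309 × 6.28195 = 3.03475

3.035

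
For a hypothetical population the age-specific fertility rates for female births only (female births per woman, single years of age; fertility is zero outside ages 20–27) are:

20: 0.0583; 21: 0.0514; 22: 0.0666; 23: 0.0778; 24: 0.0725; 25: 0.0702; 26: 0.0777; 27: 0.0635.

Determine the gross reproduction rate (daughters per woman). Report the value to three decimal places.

0.538

Sum of female ASFRs = 0.0583 + 0.0514 + 0.0666 + 0.0778 + 0.0725 + 0.0702 + 0.0777 + 0.0635 = 0.5380
GRR = 0.538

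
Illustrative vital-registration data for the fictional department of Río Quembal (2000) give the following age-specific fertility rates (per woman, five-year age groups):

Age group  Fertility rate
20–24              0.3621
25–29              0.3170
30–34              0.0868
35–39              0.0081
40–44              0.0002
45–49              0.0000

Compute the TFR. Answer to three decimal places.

Sum of ASFRs = 0.3621 + 0.3170 + 0.0868 + 0.0081 + 0.0002 + 0.0000 = 0.7742
TFR = 5 × 0.7742 = 3.871

3.871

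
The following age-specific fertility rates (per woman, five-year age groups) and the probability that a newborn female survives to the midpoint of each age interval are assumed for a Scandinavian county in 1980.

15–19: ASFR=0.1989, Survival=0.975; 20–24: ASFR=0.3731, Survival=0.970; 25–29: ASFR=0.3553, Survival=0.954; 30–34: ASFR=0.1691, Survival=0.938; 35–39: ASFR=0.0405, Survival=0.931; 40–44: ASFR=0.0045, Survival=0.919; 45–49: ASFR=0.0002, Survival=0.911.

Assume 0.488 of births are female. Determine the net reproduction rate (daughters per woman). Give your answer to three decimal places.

2.673

Proportion female at birth = 0.488.
Each age group contributes 5 × ASFR × survival:
  15–19: 5 × 0.1989 × 0.975 = 0.96964
  20–24: 5 × 0.3731 × 0.970 = 1.80954
  25–29: 5 × 0.3553 × 0.954 = 1.69478
  30–34: 5 × 0.1691 × 0.938 = 0.79308
  35–39: 5 × 0.0405 × 0.931 = 0.18853
  40–44: 5 × 0.0045 × 0.919 = 0.02068
  45–49: 5 × 0.0002 × 0.911 = 0.00091
Sum = 5.47716
NRR = 0.488 × 5.47716 = 2.67285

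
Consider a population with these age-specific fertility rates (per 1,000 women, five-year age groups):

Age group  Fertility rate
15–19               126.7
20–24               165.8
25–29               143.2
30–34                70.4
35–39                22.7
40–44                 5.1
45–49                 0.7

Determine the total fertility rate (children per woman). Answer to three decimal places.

2.673

Sum of ASFRs = 126.7 + 165.8 + 143.2 + 70.4 + 22.7 + 5.1 + 0.7 = 534.6
TFR = 5 × 534.6 / 1000 = 2.673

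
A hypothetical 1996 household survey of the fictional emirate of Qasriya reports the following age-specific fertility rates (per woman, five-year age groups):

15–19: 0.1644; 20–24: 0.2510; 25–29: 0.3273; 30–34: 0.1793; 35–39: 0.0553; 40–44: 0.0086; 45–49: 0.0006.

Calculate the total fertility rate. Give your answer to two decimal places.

Sum of ASFRs = 0.1644 + 0.2510 + 0.3273 + 0.1793 + 0.0553 + 0.0086 + 0.0006 = 0.9865
TFR = 5 × 0.9865 = 4.9325

4.93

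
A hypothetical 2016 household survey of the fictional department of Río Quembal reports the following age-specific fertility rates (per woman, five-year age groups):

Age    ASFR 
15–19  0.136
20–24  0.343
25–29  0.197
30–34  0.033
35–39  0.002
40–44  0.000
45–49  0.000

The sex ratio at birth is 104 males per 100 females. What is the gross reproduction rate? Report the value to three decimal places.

Proportion female at birth = 100 / (100 + 104) = 0.49020.
Sum of ASFRs = 0.136 + 0.343 + 0.197 + 0.033 + 0.002 + 0.000 + 0.000 = 0.711
TFR = 5 × 0.711 = 3.555
GRR = 0.49020 × 3.555 = 1.74266

1.743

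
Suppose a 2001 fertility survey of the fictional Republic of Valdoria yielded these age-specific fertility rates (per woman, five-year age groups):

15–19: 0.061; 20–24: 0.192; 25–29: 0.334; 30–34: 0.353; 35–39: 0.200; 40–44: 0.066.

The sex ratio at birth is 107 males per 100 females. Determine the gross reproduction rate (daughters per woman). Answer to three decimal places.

2.913

Proportion female at birth = 100 / (100 + 107) = 0.48309.
Sum of ASFRs = 0.061 + 0.192 + 0.334 + 0.353 + 0.200 + 0.066 = 1.206
TFR = 5 × 1.206 = 6.03
GRR = 0.48309 × 6.03 = 2.91303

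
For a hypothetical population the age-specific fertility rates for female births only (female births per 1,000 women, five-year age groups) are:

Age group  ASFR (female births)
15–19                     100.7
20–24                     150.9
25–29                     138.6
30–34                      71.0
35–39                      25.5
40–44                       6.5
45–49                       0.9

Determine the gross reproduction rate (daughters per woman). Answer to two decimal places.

2.47

Sum of female ASFRs = 100.7 + 150.9 + 138.6 + 71.0 + 25.5 + 6.5 + 0.9 = 494.1
GRR = 5 × 494.1 / 1000 = 2.4705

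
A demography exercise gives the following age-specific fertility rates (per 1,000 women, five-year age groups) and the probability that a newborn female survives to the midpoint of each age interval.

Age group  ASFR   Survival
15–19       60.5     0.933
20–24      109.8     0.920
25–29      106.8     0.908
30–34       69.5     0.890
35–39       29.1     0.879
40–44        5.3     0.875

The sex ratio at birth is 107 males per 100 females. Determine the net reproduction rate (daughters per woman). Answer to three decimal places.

Proportion female at birth = 100 / (100 + 107) = 0.48309.
Each age group contributes 5 × ASFR × survival:
  15–19: 5 × 60.5/1000 × 0.933 = 0.28223
  20–24: 5 × 109.8/1000 × 0.920 = 0.50508
  25–29: 5 × 106.8/1000 × 0.908 = 0.48487
  30–34: 5 × 69.5/1000 × 0.890 = 0.30928
  35–39: 5 × 29.1/1000 × 0.879 = 0.12789
  40–44: 5 × 5.3/1000 × 0.875 = 0.02319
Sum = 1.73254
NRR = 0.48309 × 1.73254 = 0.83697

0.837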